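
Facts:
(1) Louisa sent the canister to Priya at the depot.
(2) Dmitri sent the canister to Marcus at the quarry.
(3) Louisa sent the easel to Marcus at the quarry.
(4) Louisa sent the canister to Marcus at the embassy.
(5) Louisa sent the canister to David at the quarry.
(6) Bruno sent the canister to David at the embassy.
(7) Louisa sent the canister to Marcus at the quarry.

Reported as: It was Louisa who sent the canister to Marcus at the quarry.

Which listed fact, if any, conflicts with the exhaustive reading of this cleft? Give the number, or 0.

2

Focus of the cleft: "Louisa" (the agent). Presupposed background: thing = the canister, recipient = Marcus, setting = at the quarry.
The exhaustive reading says no other agent fits that background.
But fact (2) also has thing = the canister, recipient = Marcus, setting = at the quarry, with agent = Dmitri — so the exhaustive reading fails.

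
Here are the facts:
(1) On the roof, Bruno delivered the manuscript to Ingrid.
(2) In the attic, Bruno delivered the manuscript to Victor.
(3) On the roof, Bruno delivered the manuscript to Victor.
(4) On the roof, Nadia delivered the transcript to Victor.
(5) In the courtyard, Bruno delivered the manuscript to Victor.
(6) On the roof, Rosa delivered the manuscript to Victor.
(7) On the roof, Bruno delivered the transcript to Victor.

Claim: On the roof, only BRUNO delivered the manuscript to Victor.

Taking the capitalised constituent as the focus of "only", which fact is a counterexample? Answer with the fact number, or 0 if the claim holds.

6

Focus (in capitals) is "Bruno" — the agent. "Only" excludes alternative agents while holding fixed same thing, recipient, setting (the manuscript / Victor / on the roof).
Fact (6) shares the background but differs in agent (Rosa) — a counterexample.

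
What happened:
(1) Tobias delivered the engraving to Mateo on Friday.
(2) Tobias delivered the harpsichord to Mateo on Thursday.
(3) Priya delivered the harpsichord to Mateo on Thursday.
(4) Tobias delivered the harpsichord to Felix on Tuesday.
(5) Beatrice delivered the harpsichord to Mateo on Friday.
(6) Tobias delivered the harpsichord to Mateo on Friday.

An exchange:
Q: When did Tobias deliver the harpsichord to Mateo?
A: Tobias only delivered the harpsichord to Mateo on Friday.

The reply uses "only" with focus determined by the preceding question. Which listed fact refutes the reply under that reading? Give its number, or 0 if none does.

The question "When did ...?" targets the setting, so in the reply the focus falls on "on Friday".
"Only" then excludes alternative settings while the background — agent = Tobias, thing = the harpsichord, recipient = Mateo — is held fixed.
Fact (2) shares the background with a different setting (on Thursday) — counterexample.
(Fact (1) would refute a reading with focus on the thing — but that is not what the question asks.)

2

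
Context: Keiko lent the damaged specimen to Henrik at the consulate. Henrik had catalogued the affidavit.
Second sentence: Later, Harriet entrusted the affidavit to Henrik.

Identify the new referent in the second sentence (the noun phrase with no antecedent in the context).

"the affidavit" and "Henrik" in the second sentence are given — already mentioned in the context.
"Harriet" has no antecedent in the context; it is discourse-new.

Harriet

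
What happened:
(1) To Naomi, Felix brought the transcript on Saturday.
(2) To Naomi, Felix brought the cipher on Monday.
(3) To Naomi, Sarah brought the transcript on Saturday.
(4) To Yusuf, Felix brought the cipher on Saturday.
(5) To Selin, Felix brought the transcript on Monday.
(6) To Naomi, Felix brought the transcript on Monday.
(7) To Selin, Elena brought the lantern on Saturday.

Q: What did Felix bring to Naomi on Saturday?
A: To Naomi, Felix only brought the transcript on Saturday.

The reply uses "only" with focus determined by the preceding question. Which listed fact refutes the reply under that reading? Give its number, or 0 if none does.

The question "What did ...?" targets the thing, so in the reply the focus falls on "the transcript".
So "only" ranges over things; the rest (agent = Felix, recipient = Naomi, setting = on Saturday) is presupposed.
No fact keeps agent = Felix, recipient = Naomi, setting = on Saturday while changing the thing; every other fact differs on something backgrounded. The reply stands.
(Fact (6) would refute a reading with focus on the setting — but that is not what the question asks.)

0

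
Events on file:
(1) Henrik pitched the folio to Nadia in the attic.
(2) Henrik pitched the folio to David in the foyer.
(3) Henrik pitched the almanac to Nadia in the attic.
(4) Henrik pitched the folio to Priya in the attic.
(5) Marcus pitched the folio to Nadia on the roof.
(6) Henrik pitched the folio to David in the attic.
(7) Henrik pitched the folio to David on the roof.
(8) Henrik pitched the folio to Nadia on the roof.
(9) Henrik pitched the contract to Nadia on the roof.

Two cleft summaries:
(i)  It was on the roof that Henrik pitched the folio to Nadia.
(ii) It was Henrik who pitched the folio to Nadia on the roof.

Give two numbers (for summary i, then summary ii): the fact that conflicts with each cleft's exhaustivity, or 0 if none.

Summary (i) focuses "on the roof" (the setting); background agent = Henrik, thing = the folio, recipient = Nadia. Fact (1) matches that background with setting = in the attic — refutes (i).
Summary (ii) focuses "Henrik" (the agent); background thing = the folio, recipient = Nadia, setting = on the roof. Fact (5) matches that background with agent = Marcus — refutes (ii).

1, 5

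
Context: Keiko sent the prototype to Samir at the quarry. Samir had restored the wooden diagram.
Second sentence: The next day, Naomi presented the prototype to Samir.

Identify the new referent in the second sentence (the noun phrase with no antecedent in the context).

Naomi

"the prototype" and "Samir" in the second sentence are given — already mentioned in the context.
"Naomi" has no antecedent in the context; it is discourse-new.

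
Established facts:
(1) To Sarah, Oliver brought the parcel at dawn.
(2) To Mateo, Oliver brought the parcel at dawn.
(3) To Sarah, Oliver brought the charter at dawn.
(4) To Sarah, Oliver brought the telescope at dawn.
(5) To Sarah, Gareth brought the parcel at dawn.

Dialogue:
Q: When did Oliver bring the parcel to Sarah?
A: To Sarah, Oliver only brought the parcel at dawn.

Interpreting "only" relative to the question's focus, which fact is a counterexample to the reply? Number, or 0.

The question "When did ...?" targets the setting, so in the reply the focus falls on "at dawn".
"Only" then excludes alternative settings while the background — agent = Oliver, thing = the parcel, recipient = Sarah — is held fixed.
No listed fact shares that background with another setting. Nothing contradicts the reply.
(Fact (2) would refute a reading with focus on the recipient — but that is not what the question asks.)

0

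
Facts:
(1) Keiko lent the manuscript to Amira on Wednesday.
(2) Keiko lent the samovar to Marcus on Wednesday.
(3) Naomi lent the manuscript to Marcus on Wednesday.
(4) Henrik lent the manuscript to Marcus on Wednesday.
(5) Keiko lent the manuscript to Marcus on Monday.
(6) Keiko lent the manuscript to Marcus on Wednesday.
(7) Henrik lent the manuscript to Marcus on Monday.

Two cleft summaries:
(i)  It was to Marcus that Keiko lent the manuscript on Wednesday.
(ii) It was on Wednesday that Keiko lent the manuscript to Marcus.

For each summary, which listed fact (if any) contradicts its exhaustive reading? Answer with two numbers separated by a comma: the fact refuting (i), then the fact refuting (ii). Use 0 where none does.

1, 5

Summary (i) focuses "Marcus" (the recipient); background agent = Keiko, thing = the manuscript, setting = on Wednesday. Fact (1) matches that background with recipient = Amira — refutes (i).
Summary (ii) focuses "on Wednesday" (the setting); background agent = Keiko, thing = the manuscript, recipient = Marcus. Fact (5) matches that background with setting = on Monday — refutes (ii).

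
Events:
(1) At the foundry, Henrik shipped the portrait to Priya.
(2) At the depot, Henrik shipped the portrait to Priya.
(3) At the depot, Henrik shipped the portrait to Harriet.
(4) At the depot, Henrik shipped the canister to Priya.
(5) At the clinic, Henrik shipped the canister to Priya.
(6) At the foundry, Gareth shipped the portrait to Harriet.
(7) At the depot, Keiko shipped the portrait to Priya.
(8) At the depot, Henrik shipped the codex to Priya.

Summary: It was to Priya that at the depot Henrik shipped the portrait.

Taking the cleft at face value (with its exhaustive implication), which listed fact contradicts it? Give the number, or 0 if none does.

The cleft puts "Priya" in focus and presupposes the open proposition with Henrik as agent and the portrait as thing and at the depot as setting.
Exhaustivity: Priya is the only recipient satisfying that background.
Fact (3) shares the background but with recipient = Harriet; exhaustivity is violated.

3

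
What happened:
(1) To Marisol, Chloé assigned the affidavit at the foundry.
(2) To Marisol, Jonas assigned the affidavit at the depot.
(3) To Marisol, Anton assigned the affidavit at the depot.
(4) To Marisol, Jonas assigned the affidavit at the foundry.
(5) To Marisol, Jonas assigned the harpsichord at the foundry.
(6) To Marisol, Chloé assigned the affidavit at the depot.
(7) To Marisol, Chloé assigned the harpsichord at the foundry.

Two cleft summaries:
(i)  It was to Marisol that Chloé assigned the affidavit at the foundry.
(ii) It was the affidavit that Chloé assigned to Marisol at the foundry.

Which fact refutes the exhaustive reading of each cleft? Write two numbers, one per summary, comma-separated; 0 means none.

(i): focus "Marisol". No fact shares same agent, thing, setting (Chloé / the affidavit / at the foundry) with a different recipient. 0.
(ii): focus "the affidavit". Looking for same agent, recipient, setting (Chloé / Marisol / at the foundry) with some other thing — fact (7) has the harpsichord there. Refuted.

0, 7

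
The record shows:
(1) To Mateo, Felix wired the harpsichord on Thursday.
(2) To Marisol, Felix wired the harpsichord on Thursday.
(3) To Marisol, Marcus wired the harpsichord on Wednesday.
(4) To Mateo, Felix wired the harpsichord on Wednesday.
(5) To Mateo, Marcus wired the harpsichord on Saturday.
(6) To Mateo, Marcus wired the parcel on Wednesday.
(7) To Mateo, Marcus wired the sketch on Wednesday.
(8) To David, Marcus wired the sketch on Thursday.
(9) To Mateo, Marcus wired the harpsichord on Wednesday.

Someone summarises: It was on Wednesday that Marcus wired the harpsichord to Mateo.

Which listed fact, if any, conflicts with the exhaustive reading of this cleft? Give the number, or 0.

The cleft puts "on Wednesday" in focus and presupposes the open proposition with same agent, thing, recipient (Marcus / the harpsichord / Mateo).
The exhaustive reading says no other setting fits that background.
Fact (5) shares the background but with setting = on Saturday; exhaustivity is violated.

5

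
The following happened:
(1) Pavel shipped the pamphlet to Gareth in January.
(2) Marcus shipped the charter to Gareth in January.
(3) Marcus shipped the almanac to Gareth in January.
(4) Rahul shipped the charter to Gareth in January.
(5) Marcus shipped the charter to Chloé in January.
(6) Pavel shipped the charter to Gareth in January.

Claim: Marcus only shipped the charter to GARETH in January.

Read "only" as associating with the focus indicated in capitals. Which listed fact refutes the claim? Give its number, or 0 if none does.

Focus (in capitals) is "Gareth" — the recipient. "Only" excludes alternative recipients while holding fixed same agent, thing, setting (Marcus / the charter / in January).
Fact (5) matches on same agent, thing, setting (Marcus / the charter / in January), but has recipient = Chloé instead. That refutes the claim.

5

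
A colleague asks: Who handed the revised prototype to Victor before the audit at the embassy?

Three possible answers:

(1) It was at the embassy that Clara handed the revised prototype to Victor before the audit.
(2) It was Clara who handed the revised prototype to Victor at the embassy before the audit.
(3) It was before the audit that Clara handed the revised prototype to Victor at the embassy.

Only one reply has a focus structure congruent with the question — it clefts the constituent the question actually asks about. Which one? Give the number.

2

The question word "who" targets the subject (agent).
Option (1) clefts "at the embassy" — the location, not what was asked.
Option (2) clefts "Clara" — that matches what the question asks about.
Option (3) clefts "before the audit" — the time, not what was asked.
So the congruent reply is (2).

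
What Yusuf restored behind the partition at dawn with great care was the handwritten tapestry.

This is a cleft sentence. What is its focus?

the handwritten tapestry

In a pseudo-cleft "What ... was X", the post-copular constituent X is the focus.
Here the focus is "the handwritten tapestry". The backgrounded (presupposed) material includes "Yusuf", "at dawn", "with great care" and "behind the partition".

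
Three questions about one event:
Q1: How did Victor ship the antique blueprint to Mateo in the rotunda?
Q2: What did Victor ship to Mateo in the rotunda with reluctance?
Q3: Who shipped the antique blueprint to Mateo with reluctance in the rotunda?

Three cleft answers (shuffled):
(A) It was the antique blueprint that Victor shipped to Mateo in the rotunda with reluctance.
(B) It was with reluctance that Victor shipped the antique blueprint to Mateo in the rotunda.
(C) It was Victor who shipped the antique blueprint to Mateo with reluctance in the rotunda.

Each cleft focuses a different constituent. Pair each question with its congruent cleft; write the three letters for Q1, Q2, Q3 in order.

BAC

Q1 asks about the manner; cleft (B) focuses "with reluctance", which is the manner — so Q1 → B.
Q2 asks about the direct object; cleft (A) focuses "the antique blueprint", which is the direct object — so Q2 → A.
Q3 asks about the subject (agent); cleft (C) focuses "Victor", which is the subject (agent) — so Q3 → C.
Mapping: Q1→B, Q2→A, Q3→C.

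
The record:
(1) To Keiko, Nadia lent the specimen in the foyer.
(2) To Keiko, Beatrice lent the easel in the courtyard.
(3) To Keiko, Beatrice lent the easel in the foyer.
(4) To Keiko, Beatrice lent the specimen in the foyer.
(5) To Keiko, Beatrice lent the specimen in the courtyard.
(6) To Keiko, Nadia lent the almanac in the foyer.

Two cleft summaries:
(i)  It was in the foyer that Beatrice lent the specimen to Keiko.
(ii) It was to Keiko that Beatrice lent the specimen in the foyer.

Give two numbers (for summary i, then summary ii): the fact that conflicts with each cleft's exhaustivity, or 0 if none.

5, 0

(i): focus "in the foyer". Looking for agent = Beatrice, thing = the specimen, recipient = Keiko with some other setting — fact (5) has in the courtyard there. Refuted.
(ii): focus "Keiko". No fact shares agent = Beatrice, thing = the specimen, setting = in the foyer with a different recipient. 0.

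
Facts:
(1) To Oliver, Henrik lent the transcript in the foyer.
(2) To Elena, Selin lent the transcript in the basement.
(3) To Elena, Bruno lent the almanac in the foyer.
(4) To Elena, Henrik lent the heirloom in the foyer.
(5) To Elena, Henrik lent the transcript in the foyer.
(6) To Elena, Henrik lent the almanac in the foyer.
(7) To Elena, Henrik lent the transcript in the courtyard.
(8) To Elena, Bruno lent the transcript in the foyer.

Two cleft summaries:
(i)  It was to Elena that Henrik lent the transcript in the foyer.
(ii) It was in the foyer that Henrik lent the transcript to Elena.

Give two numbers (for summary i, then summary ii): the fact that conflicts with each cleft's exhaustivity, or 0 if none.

1, 7

Summary (i) focuses "Elena" (the recipient); background agent = Henrik, thing = the transcript, setting = in the foyer. Fact (1) matches that background with recipient = Oliver — refutes (i).
Summary (ii) focuses "in the foyer" (the setting); background agent = Henrik, thing = the transcript, recipient = Elena. Fact (7) matches that background with setting = in the courtyard — refutes (ii).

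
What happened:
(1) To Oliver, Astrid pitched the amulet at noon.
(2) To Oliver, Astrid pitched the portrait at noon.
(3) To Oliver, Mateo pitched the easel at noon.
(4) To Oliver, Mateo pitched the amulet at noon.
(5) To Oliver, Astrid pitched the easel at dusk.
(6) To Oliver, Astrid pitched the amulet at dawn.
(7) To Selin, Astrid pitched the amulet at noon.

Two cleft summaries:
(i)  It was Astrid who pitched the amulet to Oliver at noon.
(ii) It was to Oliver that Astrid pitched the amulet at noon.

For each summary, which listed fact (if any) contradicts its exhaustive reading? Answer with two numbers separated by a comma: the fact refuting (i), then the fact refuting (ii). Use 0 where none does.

(i): focus "Astrid". Looking for same thing, recipient, setting (the amulet / Oliver / at noon) with some other agent — fact (4) has Mateo there. Refuted.
(ii): focus "Oliver". Looking for same agent, thing, setting (Astrid / the amulet / at noon) with some other recipient — fact (7) has Selin there. Refuted.

4, 7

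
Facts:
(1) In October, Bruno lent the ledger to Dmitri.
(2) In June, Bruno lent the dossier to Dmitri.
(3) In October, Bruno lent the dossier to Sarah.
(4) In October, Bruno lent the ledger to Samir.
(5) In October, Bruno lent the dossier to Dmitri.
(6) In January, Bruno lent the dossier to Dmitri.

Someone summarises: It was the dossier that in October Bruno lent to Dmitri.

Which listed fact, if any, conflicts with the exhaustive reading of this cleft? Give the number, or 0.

1

Focus of the cleft: "the dossier" (the thing). Presupposed background: same agent, recipient, setting (Bruno / Dmitri / in October).
The exhaustive reading says no other thing fits that background.
Fact (1) shares the background but with thing = the ledger; exhaustivity is violated.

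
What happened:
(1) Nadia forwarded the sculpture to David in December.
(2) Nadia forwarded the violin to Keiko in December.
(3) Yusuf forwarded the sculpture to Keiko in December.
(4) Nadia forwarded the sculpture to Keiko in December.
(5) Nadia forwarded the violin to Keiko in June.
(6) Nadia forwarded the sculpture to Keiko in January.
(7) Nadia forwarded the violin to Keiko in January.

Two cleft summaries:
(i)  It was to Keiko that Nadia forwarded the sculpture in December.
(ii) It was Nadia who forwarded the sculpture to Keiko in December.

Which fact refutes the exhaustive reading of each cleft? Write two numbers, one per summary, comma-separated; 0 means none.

Summary (i) focuses "Keiko" (the recipient); background agent = Nadia, thing = the sculpture, setting = in December. Fact (1) matches that background with recipient = David — refutes (i).
Summary (ii) focuses "Nadia" (the agent); background thing = the sculpture, recipient = Keiko, setting = in December. Fact (3) matches that background with agent = Yusuf — refutes (ii).

1, 3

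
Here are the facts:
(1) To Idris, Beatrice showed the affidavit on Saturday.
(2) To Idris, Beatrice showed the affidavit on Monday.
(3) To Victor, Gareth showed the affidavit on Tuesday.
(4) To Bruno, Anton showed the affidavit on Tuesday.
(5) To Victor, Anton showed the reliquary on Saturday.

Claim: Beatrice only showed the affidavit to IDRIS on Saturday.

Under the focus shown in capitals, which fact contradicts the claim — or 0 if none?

Focus (in capitals) is "Idris" — the recipient. "Only" excludes alternative recipients while holding fixed agent = Beatrice, thing = the affidavit, setting = on Saturday.
No fact matches agent = Beatrice, thing = the affidavit, setting = on Saturday with a different recipient — every other fact differs on at least one backgrounded slot. So no fact refutes it.

0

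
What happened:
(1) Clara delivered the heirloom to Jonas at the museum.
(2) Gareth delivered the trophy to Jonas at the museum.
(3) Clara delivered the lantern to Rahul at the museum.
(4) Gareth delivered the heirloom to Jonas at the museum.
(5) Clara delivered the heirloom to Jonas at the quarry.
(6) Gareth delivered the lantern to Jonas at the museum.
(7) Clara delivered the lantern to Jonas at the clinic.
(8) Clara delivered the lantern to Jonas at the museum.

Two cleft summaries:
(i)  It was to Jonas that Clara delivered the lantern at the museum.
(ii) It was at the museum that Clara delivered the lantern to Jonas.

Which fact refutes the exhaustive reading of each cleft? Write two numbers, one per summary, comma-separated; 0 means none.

3, 7

Summary (i) focuses "Jonas" (the recipient); background same agent, thing, setting (Clara / the lantern / at the museum). Fact (3) matches that background with recipient = Rahul — refutes (i).
Summary (ii) focuses "at the museum" (the setting); background same agent, thing, recipient (Clara / the lantern / Jonas). Fact (7) matches that background with setting = at the clinic — refutes (ii).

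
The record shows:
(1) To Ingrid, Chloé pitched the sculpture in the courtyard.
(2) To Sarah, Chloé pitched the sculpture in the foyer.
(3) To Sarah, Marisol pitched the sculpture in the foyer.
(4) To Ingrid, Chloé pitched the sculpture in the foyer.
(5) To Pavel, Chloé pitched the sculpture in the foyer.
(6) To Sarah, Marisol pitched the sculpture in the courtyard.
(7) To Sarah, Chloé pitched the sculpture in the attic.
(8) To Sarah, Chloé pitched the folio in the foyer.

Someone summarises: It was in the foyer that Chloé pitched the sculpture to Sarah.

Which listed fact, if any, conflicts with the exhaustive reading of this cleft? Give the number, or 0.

Focus of the cleft: "in the foyer" (the setting). Presupposed background: agent = Chloé, thing = the sculpture, recipient = Sarah.
Exhaustivity: in the foyer is the only setting satisfying that background.
Fact (7) shares the background but with setting = in the attic; exhaustivity is violated.

7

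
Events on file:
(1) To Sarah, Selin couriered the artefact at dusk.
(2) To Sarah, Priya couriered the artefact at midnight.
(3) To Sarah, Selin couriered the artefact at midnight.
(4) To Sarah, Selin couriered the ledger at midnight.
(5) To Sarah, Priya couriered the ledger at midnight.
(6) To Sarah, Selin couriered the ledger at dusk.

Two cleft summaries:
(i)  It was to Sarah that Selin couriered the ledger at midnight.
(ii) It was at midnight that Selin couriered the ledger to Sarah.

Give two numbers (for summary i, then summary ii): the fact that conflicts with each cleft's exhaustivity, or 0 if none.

0, 6

(i): focus "Sarah". No fact shares Selin as agent and the ledger as thing and at midnight as setting with a different recipient. 0.
(ii): focus "at midnight". Looking for Selin as agent and the ledger as thing and Sarah as recipient with some other setting — fact (6) has at dusk there. Refuted.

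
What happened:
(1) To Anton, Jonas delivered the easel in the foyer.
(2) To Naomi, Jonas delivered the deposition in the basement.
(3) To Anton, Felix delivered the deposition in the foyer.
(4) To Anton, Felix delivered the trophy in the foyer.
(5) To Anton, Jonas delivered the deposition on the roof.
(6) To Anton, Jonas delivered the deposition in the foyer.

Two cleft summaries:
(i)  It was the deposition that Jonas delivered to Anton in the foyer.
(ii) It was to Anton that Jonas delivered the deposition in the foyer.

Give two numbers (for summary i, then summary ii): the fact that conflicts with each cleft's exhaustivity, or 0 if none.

Summary (i) focuses "the deposition" (the thing); background agent = Jonas, recipient = Anton, setting = in the foyer. Fact (1) matches that background with thing = the easel — refutes (i).
Summary (ii) focuses "Anton" (the recipient); background agent = Jonas, thing = the deposition, setting = in the foyer. No fact matches that background with a different recipient, so 0.

1, 0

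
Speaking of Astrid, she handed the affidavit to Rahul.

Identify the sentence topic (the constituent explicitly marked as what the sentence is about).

Astrid

The construction explicitly marks "Astrid" as what the sentence is about — the topic.
The remainder of the clause is the comment (what is said about the topic).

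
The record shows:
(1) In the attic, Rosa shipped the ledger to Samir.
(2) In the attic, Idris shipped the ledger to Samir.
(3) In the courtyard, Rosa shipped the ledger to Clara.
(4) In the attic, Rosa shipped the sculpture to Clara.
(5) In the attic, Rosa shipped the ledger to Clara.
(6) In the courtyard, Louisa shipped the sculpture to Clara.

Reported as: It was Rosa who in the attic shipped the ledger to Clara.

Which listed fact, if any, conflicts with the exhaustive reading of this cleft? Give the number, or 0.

Focus of the cleft: "Rosa" (the agent). Presupposed background: the ledger as thing and Clara as recipient and in the attic as setting.
The exhaustive reading says no other agent fits that background.
No listed fact matches the background with a different agent. Exhaustivity holds.

0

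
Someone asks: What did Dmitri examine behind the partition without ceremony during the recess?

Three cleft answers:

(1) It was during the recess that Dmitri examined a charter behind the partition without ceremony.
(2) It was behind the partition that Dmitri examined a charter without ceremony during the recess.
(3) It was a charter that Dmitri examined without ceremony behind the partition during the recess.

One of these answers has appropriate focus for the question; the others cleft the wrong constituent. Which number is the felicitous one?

The question word "what" targets the direct object.
Option (1) clefts "during the recess" — the time, not what was asked.
Option (2) clefts "behind the partition" — the location, not what was asked.
Option (3) clefts "a charter" — that matches what the question asks about.
So the congruent reply is (3).

3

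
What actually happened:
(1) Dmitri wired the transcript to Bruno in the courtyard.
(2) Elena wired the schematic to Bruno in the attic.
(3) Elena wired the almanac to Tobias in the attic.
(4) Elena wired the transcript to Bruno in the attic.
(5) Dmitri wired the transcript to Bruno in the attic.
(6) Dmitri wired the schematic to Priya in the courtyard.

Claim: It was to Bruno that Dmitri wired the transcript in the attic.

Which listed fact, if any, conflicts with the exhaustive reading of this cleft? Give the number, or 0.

0

Focus of the cleft: "Bruno" (the recipient). Presupposed background: agent = Dmitri, thing = the transcript, setting = in the attic.
Exhaustivity: Bruno is the only recipient satisfying that background.
Every other fact differs from the presupposition on some backgrounded slot, so none challenges the exhaustivity.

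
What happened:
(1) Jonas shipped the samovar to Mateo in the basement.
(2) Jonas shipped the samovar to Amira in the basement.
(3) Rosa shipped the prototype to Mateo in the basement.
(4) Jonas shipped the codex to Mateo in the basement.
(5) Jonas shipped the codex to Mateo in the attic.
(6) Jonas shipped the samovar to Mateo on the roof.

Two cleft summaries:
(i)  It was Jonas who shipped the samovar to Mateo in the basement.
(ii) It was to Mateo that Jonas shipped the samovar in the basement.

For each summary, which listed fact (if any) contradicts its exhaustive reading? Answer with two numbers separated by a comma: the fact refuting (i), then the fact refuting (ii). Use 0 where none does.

0, 2

(i): focus "Jonas". No fact shares the samovar as thing and Mateo as recipient and in the basement as setting with a different agent. 0.
(ii): focus "Mateo". Looking for Jonas as agent and the samovar as thing and in the basement as setting with some other recipient — fact (2) has Amira there. Refuted.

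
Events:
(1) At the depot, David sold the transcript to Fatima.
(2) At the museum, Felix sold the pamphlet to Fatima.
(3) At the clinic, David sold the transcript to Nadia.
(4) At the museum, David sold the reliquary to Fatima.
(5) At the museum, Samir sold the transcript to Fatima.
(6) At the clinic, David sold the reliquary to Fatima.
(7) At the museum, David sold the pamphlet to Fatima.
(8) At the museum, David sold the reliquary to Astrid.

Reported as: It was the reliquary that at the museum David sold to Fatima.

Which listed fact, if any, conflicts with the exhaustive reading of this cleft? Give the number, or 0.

7

Focus of the cleft: "the reliquary" (the thing). Presupposed background: David as agent and Fatima as recipient and at the museum as setting.
The exhaustive reading says no other thing fits that background.
But fact (7) also has David as agent and Fatima as recipient and at the museum as setting, with thing = the pamphlet — so the exhaustive reading fails.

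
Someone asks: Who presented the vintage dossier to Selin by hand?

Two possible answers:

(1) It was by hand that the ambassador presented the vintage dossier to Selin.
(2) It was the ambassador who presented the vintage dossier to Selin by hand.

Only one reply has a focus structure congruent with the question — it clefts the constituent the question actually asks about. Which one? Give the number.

The question word "who" targets the subject (agent).
Option (1) clefts "by hand" — the manner, not what was asked.
Option (2) clefts "the ambassador" — that matches what the question asks about.
So the congruent reply is (2).

2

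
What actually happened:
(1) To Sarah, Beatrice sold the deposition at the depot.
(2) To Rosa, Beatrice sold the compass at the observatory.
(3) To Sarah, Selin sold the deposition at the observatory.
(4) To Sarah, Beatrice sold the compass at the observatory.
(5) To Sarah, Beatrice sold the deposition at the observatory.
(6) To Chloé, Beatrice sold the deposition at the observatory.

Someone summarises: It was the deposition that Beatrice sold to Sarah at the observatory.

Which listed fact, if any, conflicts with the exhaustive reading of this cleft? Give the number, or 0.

4

The cleft puts "the deposition" in focus and presupposes the open proposition with same agent, recipient, setting (Beatrice / Sarah / at the observatory).
Exhaustivity: the deposition is the only thing satisfying that background.
Fact (4) shares the background but with thing = the compass; exhaustivity is violated.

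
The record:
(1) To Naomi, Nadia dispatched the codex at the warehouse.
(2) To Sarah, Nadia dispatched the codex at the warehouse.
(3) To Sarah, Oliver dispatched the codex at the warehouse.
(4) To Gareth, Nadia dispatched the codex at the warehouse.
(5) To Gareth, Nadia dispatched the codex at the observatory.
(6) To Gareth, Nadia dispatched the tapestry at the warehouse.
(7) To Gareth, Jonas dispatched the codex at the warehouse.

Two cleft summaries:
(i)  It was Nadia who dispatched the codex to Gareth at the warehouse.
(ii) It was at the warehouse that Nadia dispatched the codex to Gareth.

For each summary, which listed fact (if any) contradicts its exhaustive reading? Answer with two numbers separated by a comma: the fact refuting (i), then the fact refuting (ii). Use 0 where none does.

Summary (i) focuses "Nadia" (the agent); background the codex as thing and Gareth as recipient and at the warehouse as setting. Fact (7) matches that background with agent = Jonas — refutes (i).
Summary (ii) focuses "at the warehouse" (the setting); background Nadia as agent and the codex as thing and Gareth as recipient. Fact (5) matches that background with setting = at the observatory — refutes (ii).

7, 5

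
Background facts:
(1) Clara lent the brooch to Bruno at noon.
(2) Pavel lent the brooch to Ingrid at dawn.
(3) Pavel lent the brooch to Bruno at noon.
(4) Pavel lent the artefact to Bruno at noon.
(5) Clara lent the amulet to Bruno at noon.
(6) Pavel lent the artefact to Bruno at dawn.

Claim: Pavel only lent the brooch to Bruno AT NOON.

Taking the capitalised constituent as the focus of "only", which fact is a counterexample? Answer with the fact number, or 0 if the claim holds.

Focus (in capitals) is "at noon" — the setting. "Only" excludes alternative settings while holding fixed same agent, thing, recipient (Pavel / the brooch / Bruno).
Every other fact changes something in the background, not just the setting. Nothing refutes the claim.

0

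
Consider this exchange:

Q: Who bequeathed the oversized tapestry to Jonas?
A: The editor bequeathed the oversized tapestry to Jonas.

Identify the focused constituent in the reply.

the editor

The wh-word "who" asks about the subject (agent).
In the answer, "the oversized tapestry" and "to Jonas" are given — repeated from the question.
The constituent filling the subject (agent) gap is "the editor"; that is the focus and would carry nuclear stress.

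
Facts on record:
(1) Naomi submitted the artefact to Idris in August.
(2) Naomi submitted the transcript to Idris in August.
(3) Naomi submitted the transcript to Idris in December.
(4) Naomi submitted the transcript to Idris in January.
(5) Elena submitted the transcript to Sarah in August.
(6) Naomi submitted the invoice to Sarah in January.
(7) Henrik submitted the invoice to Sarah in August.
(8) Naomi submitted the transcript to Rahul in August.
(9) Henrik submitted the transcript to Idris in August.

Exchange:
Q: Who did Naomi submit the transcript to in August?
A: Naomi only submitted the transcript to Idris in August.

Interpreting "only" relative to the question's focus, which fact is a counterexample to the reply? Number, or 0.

8

Answering "Who did ... to ...?" puts focus on the recipient — here, "Idris".
So "only" ranges over recipients; the rest (agent = Naomi, thing = the transcript, setting = in August) is presupposed.
Fact (8) shares the background with a different recipient (Rahul) — counterexample.
(Fact (1) would refute a reading with focus on the thing — but that is not what the question asks.)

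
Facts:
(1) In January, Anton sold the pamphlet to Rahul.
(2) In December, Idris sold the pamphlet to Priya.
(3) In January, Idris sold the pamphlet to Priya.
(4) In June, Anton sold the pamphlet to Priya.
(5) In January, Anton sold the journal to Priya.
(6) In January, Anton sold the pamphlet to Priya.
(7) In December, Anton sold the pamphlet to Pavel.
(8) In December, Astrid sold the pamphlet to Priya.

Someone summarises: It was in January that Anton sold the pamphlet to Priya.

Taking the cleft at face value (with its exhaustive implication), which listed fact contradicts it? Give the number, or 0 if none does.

Focus of the cleft: "in January" (the setting). Presupposed background: agent = Anton, thing = the pamphlet, recipient = Priya.
Exhaustivity: in January is the only setting satisfying that background.
But fact (4) also has agent = Anton, thing = the pamphlet, recipient = Priya, with setting = in June — so the exhaustive reading fails.

4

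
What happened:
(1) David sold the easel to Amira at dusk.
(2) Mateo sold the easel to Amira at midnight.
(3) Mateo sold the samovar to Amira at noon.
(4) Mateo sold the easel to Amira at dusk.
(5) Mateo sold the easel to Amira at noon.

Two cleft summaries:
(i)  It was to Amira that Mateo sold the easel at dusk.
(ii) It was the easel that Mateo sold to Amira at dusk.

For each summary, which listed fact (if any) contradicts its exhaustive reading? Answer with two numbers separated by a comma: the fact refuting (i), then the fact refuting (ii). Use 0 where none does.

(i): focus "Amira". No fact shares Mateo as agent and the easel as thing and at dusk as setting with a different recipient. 0.
(ii): focus "the easel". No fact shares Mateo as agent and Amira as recipient and at dusk as setting with a different thing. 0.

0, 0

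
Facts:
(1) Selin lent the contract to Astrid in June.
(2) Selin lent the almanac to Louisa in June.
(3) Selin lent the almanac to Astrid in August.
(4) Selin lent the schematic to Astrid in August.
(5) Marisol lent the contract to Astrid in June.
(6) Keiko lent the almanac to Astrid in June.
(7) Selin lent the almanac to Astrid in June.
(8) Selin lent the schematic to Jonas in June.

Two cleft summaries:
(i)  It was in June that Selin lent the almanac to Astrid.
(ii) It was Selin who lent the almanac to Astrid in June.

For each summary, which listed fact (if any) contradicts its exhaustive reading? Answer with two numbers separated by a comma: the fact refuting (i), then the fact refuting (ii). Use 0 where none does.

(i): focus "in June". Looking for agent = Selin, thing = the almanac, recipient = Astrid with some other setting — fact (3) has in August there. Refuted.
(ii): focus "Selin". Looking for thing = the almanac, recipient = Astrid, setting = in June with some other agent — fact (6) has Keiko there. Refuted.

3, 6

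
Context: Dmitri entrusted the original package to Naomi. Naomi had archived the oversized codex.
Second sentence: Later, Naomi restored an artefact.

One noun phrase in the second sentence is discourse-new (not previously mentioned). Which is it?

an artefact

"Naomi" in the second sentence is given — already mentioned in the context.
"an artefact" has no antecedent in the context; it is discourse-new (the indefinite article also signals a new referent).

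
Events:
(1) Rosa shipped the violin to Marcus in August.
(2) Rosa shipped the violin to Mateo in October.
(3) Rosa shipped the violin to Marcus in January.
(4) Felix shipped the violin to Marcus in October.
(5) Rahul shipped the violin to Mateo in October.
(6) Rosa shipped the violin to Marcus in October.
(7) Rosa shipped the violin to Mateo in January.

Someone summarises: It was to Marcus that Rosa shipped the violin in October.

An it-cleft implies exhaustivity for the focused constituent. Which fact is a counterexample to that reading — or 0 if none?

2

The cleft puts "Marcus" in focus and presupposes the open proposition with same agent, thing, setting (Rosa / the violin / in October).
The exhaustive reading says no other recipient fits that background.
But fact (2) also has same agent, thing, setting (Rosa / the violin / in October), with recipient = Mateo — so the exhaustive reading fails.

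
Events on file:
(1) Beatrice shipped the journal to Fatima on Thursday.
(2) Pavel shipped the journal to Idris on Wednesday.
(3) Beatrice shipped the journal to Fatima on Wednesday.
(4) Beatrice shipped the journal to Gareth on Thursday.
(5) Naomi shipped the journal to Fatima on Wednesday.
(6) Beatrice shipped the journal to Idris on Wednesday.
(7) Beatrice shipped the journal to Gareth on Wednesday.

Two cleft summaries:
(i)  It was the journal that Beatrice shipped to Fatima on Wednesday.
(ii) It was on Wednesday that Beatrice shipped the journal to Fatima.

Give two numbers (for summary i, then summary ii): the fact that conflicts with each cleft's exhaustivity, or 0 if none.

0, 1

Summary (i) focuses "the journal" (the thing); background agent = Beatrice, recipient = Fatima, setting = on Wednesday. No fact matches that background with a different thing, so 0.
Summary (ii) focuses "on Wednesday" (the setting); background agent = Beatrice, thing = the journal, recipient = Fatima. Fact (1) matches that background with setting = on Thursday — refutes (ii).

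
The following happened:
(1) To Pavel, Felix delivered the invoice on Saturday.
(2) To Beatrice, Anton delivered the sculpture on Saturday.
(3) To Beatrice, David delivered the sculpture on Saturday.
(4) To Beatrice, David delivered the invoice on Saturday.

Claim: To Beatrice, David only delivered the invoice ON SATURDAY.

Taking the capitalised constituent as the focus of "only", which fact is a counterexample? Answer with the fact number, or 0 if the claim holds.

0

Focus (in capitals) is "on Saturday" — the setting. "Only" excludes alternative settings while holding fixed same agent, thing, recipient (David / the invoice / Beatrice).
Every other fact changes something in the background, not just the setting. Nothing refutes the claim.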